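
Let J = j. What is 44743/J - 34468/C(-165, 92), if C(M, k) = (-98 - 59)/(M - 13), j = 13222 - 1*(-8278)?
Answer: -131902011349/3375500 ≈ -39076.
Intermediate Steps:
j = 21500 (j = 13222 + 8278 = 21500)
J = 21500
C(M, k) = -157/(-13 + M)
44743/J - 34468/C(-165, 92) = 44743/21500 - 34468/((-157/(-13 - 165))) = 44743*(1/21500) - 34468/((-157/(-178))) = 44743/21500 - 34468/((-157*(-1/178))) = 44743/21500 - 34468/157/178 = 44743/21500 - 34468*178/157 = 44743/21500 - 6135304/157 = -131902011349/3375500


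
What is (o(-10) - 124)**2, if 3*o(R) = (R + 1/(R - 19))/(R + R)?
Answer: 5158543329/336400 ≈ 15335.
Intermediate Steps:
o(R) = (R + 1/(-19 + R))/(6*R) (o(R) = ((R + 1/(R - 19))/(R + R))/3 = ((R + 1/(-19 + R))/((2*R)))/3 = ((R + 1/(-19 + R))*(1/(2*R)))/3 = ((R + 1/(-19 + R))/(2*R))/3 = (R + 1/(-19 + R))/(6*R))
(o(-10) - 124)**2 = ((1/6)*(1 + (-10)**2 - 19*(-10))/(-10*(-19 - 10)) - 124)**2 = ((1/6)*(-1/10)*(1 + 100 + 190)/(-29) - 124)**2 = ((1/6)*(-1/10)*(-1/29)*291 - 124)**2 = (97/580 - 124)**2 = (-71823/580)**2 = 5158543329/336400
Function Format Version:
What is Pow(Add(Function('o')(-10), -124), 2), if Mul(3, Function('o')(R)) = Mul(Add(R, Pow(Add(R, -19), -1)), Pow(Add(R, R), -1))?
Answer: Rational(5158543329, 336400) ≈ 15335.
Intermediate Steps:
Function('o')(R) = Mul(Rational(1, 6), Pow(R, -1), Add(R, Pow(Add(-19, R), -1))) (Function('o')(R) = Mul(Rational(1, 3), Mul(Add(R, Pow(Add(R, -19), -1)), Pow(Add(R, R), -1))) = Mul(Rational(1, 3), Mul(Add(R, Pow(Add(-19, R), -1)), Pow(Mul(2, R), -1))) = Mul(Rational(1, 3), Mul(Add(R, Pow(Add(-19, R), -1)), Mul(Rational(1, 2), Pow(R, -1)))) = Mul(Rational(1, 3), Mul(Rational(1, 2), Pow(R, -1), Add(R, Pow(Add(-19, R), -1)))) = Mul(Rational(1, 6), Pow(R, -1), Add(R, Pow(Add(-19, R), -1))))
Pow(Add(Function('o')(-10), -124), 2) = Pow(Add(Mul(Rational(1, 6), Pow(-10, -1), Pow(Add(-19, -10), -1), Add(1, Pow(-10, 2), Mul(-19, -10))), -124), 2) = Pow(Add(Mul(Rational(1, 6), Rational(-1, 10), Pow(-29, -1), Add(1, 100, 190)), -124), 2) = Pow(Add(Mul(Rational(1, 6), Rational(-1, 10), Rational(-1, 29), 291), -124), 2) = Pow(Add(Rational(97, 580), -124), 2) = Pow(Rational(-71823, 580), 2) = Rational(5158543329, 336400)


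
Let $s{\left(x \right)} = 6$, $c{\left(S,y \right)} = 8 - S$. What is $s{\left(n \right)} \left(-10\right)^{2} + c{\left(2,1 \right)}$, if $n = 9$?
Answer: $606$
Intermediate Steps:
$s{\left(n \right)} \left(-10\right)^{2} + c{\left(2,1 \right)} = 6 \left(-10\right)^{2} + \left(8 - 2\right) = 6 \cdot 100 + \left(8 - 2\right) = 600 + 6 = 606$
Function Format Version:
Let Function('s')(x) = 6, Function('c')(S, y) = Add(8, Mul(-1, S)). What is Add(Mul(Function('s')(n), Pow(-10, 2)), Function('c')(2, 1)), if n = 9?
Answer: 606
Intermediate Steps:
Add(Mul(Function('s')(n), Pow(-10, 2)), Function('c')(2, 1)) = Add(Mul(6, Pow(-10, 2)), Add(8, Mul(-1, 2))) = Add(Mul(6, 100), Add(8, -2)) = Add(600, 6) = 606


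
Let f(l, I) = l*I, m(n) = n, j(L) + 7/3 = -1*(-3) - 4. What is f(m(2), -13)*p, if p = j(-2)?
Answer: 260/3 ≈ 86.667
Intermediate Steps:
j(L) = -10/3 (j(L) = -7/3 + (-1*(-3) - 4) = -7/3 + (3 - 4) = -7/3 - 1 = -10/3)
f(l, I) = I*l
p = -10/3 ≈ -3.3333
f(m(2), -13)*p = -13*2*(-10/3) = -26*(-10/3) = 260/3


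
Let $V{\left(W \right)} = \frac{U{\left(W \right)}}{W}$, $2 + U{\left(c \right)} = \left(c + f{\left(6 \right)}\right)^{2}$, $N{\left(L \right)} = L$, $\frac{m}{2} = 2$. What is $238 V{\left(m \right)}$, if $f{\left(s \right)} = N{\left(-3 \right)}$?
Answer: $- \frac{119}{2} \approx -59.5$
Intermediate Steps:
$m = 4$ ($m = 2 \cdot 2 = 4$)
$f{\left(s \right)} = -3$
$U{\left(c \right)} = -2 + \left(-3 + c\right)^{2}$ ($U{\left(c \right)} = -2 + \left(c - 3\right)^{2} = -2 + \left(-3 + c\right)^{2}$)
$V{\left(W \right)} = \frac{-2 + \left(-3 + W\right)^{2}}{W}$
$238 V{\left(m \right)} = 238 \frac{-2 + \left(-3 + 4\right)^{2}}{4} = 238 \frac{-2 + 1^{2}}{4} = 238 \frac{-2 + 1}{4} = 238 \cdot \frac{1}{4} \left(-1\right) = 238 \left(- \frac{1}{4}\right) = - \frac{119}{2}$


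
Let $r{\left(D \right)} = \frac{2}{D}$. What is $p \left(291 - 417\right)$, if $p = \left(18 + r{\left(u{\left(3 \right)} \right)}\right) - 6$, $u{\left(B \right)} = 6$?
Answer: $-1554$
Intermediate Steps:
$p = \frac{37}{3}$ ($p = \left(18 + \frac{2}{6}\right) - 6 = \left(18 + 2 \cdot \frac{1}{6}\right) - 6 = \left(18 + \frac{1}{3}\right) - 6 = \frac{55}{3} - 6 = \frac{37}{3} \approx 12.333$)
$p \left(291 - 417\right) = \frac{37 \left(291 - 417\right)}{3} = \frac{37}{3} \left(-126\right) = -1554$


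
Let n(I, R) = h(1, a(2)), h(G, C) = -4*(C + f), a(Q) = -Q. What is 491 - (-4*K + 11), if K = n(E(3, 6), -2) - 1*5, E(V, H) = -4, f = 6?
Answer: 396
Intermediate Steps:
h(G, C) = -24 - 4*C (h(G, C) = -4*(C + 6) = -4*(6 + C) = -24 - 4*C)
n(I, R) = -16 (n(I, R) = -24 - (-4)*2 = -24 - 4*(-2) = -24 + 8 = -16)
K = -21 (K = -16 - 1*5 = -16 - 5 = -21)
491 - (-4*K + 11) = 491 - (-4*(-21) + 11) = 491 - (84 + 11) = 491 - 1*95 = 491 - 95 = 396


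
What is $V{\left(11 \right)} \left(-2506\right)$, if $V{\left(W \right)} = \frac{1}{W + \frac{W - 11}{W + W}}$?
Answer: $- \frac{2506}{11} \approx -227.82$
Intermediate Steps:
$V{\left(W \right)} = \frac{1}{W + \frac{-11 + W}{2 W}}$
$V{\left(11 \right)} \left(-2506\right) = 2 \cdot 11 \frac{1}{-11 + 11 + 2 \cdot 11^{2}} \left(-2506\right) = 2 \cdot 11 \frac{1}{-11 + 11 + 2 \cdot 121} \left(-2506\right) = 2 \cdot 11 \frac{1}{-11 + 11 + 242} \left(-2506\right) = 2 \cdot 11 \cdot \frac{1}{242} \left(-2506\right) = \frac{1}{11} \left(-2506\right) = - \frac{2506}{11}$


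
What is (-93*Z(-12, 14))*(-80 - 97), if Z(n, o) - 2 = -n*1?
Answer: 230454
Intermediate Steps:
Z(n, o) = 2 - n (Z(n, o) = 2 - n*1 = 2 - n)
(-93*Z(-12, 14))*(-80 - 97) = (-93*(2 - 1*(-12)))*(-80 - 97) = -93*(2 + 12)*(-177) = -93*14*(-177) = -1302*(-177) = 230454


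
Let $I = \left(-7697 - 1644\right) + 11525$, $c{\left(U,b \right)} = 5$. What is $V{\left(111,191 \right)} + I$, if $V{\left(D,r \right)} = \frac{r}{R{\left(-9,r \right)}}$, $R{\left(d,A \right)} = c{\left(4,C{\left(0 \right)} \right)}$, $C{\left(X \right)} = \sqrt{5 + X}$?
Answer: $\frac{11111}{5} \approx 2222.2$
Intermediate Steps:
$I = 2184$ ($I = -9341 + 11525 = 2184$)
$R{\left(d,A \right)} = 5$
$V{\left(D,r \right)} = \frac{r}{5}$
$V{\left(111,191 \right)} + I = \frac{1}{5} \cdot 191 + 2184 = \frac{191}{5} + 2184 = \frac{11111}{5}$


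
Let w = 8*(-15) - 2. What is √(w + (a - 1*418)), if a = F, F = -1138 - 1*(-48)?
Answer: I*√1630 ≈ 40.373*I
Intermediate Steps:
F = -1090 (F = -1138 + 48 = -1090)
w = -122 (w = -120 - 2 = -122)
a = -1090
√(w + (a - 1*418)) = √(-122 + (-1090 - 1*418)) = √(-122 + (-1090 - 418)) = √(-122 - 1508) = √(-1630) = I*√1630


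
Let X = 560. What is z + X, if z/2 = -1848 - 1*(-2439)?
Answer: 1742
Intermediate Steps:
z = 1182 (z = 2*(-1848 - 1*(-2439)) = 2*(-1848 + 2439) = 2*591 = 1182)
z + X = 1182 + 560 = 1742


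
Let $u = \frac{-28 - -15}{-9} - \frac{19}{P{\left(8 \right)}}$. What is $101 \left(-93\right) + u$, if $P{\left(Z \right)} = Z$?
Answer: $- \frac{676363}{72} \approx -9393.9$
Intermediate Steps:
$u = - \frac{67}{72}$ ($u = \frac{-28 - -15}{-9} - \frac{19}{8} = \left(-28 + 15\right) \left(- \frac{1}{9}\right) - \frac{19}{8} = \left(-13\right) \left(- \frac{1}{9}\right) - \frac{19}{8} = \frac{13}{9} - \frac{19}{8} = - \frac{67}{72} \approx -0.93056$)
$101 \left(-93\right) + u = 101 \left(-93\right) - \frac{67}{72} = -9393 - \frac{67}{72} = - \frac{676363}{72}$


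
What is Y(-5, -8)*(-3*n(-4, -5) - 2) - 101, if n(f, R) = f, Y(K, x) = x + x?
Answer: -261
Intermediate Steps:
Y(K, x) = 2*x
Y(-5, -8)*(-3*n(-4, -5) - 2) - 101 = (2*(-8))*(-3*(-4) - 2) - 101 = -16*(12 - 2) - 101 = -16*10 - 101 = -160 - 101 = -261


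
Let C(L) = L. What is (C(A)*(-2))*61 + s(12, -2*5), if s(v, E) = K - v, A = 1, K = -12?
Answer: -146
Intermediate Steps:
s(v, E) = -12 - v
(C(A)*(-2))*61 + s(12, -2*5) = (1*(-2))*61 + (-12 - 1*12) = -2*61 + (-12 - 12) = -122 - 24 = -146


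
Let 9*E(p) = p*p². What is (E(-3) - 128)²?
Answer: 17161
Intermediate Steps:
E(p) = p³/9 (E(p) = (p*p²)/9 = p³/9)
(E(-3) - 128)² = ((⅑)*(-3)³ - 128)² = ((⅑)*(-27) - 128)² = (-3 - 128)² = (-131)² = 17161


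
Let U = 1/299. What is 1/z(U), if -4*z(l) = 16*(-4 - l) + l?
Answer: 1196/19151 ≈ 0.062451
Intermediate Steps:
U = 1/299 ≈ 0.0033445
z(l) = 16 + 15*l/4 (z(l) = -(16*(-4 - l) + l)/4 = -((-64 - 16*l) + l)/4 = -(-64 - 15*l)/4 = 16 + 15*l/4)
1/z(U) = 1/(16 + (15/4)*(1/299)) = 1/(16 + 15/1196) = 1/(19151/1196) = 1196/19151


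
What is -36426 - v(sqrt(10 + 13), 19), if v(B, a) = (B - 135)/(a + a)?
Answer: -1384053/38 - sqrt(23)/38 ≈ -36423.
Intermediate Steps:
v(B, a) = (-135 + B)/(2*a) (v(B, a) = (-135 + B)/((2*a)) = (-135 + B)*(1/(2*a)) = (-135 + B)/(2*a))
-36426 - v(sqrt(10 + 13), 19) = -36426 - (-135 + sqrt(10 + 13))/(2*19) = -36426 - (-135 + sqrt(23))/(2*19) = -36426 - (-135/38 + sqrt(23)/38) = -36426 + (135/38 - sqrt(23)/38) = -1384053/38 - sqrt(23)/38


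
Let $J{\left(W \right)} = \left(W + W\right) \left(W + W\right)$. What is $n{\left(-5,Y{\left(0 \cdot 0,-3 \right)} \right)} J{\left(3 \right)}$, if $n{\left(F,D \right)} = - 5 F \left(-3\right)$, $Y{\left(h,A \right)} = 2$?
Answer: $-2700$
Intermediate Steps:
$n{\left(F,D \right)} = 15 F$
$J{\left(W \right)} = 4 W^{2}$ ($J{\left(W \right)} = 2 W 2 W = 4 W^{2}$)
$n{\left(-5,Y{\left(0 \cdot 0,-3 \right)} \right)} J{\left(3 \right)} = 15 \left(-5\right) 4 \cdot 3^{2} = - 75 \cdot 4 \cdot 9 = \left(-75\right) 36 = -2700$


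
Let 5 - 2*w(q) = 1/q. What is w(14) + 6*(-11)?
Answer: -1779/28 ≈ -63.536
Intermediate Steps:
w(q) = 5/2 - 1/(2*q)
w(14) + 6*(-11) = (½)*(-1 + 5*14)/14 + 6*(-11) = (½)*(1/14)*(-1 + 70) - 66 = (½)*(1/14)*69 - 66 = 69/28 - 66 = -1779/28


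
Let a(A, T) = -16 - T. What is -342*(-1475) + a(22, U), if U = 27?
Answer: 504407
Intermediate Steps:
-342*(-1475) + a(22, U) = -342*(-1475) + (-16 - 1*27) = 504450 + (-16 - 27) = 504450 - 43 = 504407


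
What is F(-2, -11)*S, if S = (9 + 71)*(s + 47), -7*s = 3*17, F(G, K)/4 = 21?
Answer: 266880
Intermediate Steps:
F(G, K) = 84 (F(G, K) = 4*21 = 84)
s = -51/7 (s = -3*17/7 = -⅐*51 = -51/7 ≈ -7.2857)
S = 22240/7 (S = (9 + 71)*(-51/7 + 47) = 80*(278/7) = 22240/7 ≈ 3177.1)
F(-2, -11)*S = 84*(22240/7) = 266880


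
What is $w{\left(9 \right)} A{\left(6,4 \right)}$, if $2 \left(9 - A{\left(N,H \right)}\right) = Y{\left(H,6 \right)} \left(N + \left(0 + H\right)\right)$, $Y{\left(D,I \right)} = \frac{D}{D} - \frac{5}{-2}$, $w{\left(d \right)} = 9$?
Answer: $- \frac{153}{2} \approx -76.5$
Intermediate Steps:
$Y{\left(D,I \right)} = \frac{7}{2}$ ($Y{\left(D,I \right)} = 1 - - \frac{5}{2} = 1 + \frac{5}{2} = \frac{7}{2}$)
$A{\left(N,H \right)} = 9 - \frac{7 H}{4} - \frac{7 N}{4}$ ($A{\left(N,H \right)} = 9 - \frac{\frac{7}{2} \left(N + \left(0 + H\right)\right)}{2} = 9 - \frac{\frac{7}{2} \left(N + H\right)}{2} = 9 - \frac{\frac{7}{2} \left(H + N\right)}{2} = 9 - \frac{\frac{7 H}{2} + \frac{7 N}{2}}{2} = 9 - \left(\frac{7 H}{4} + \frac{7 N}{4}\right) = 9 - \frac{7 H}{4} - \frac{7 N}{4}$)
$w{\left(9 \right)} A{\left(6,4 \right)} = 9 \left(9 - 7 - \frac{21}{2}\right) = 9 \left(- \frac{17}{2}\right) = - \frac{153}{2}$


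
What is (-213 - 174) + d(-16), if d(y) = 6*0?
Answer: -387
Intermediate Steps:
d(y) = 0
(-213 - 174) + d(-16) = (-213 - 174) + 0 = -387 + 0 = -387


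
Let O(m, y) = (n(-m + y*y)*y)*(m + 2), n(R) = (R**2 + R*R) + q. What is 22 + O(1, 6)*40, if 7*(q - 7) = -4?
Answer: 12380554/7 ≈ 1.7687e+6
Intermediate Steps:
q = 45/7 (q = 7 + (1/7)*(-4) = 7 - 4/7 = 45/7 ≈ 6.4286)
n(R) = 45/7 + 2*R**2 (n(R) = (R**2 + R*R) + 45/7 = (R**2 + R**2) + 45/7 = 2*R**2 + 45/7 = 45/7 + 2*R**2)
O(m, y) = y*(2 + m)*(45/7 + 2*(y**2 - m)**2) (O(m, y) = ((45/7 + 2*(-m + y*y)**2)*y)*(m + 2) = ((45/7 + 2*(-m + y**2)**2)*y)*(2 + m) = ((45/7 + 2*(y**2 - m)**2)*y)*(2 + m) = (y*(45/7 + 2*(y**2 - m)**2))*(2 + m) = y*(2 + m)*(45/7 + 2*(y**2 - m)**2))
22 + O(1, 6)*40 = 22 + ((1/7)*6*(2 + 1)*(45 + 14*(1 - 1*6**2)**2))*40 = 22 + ((1/7)*6*3*(45 + 14*(1 - 1*36)**2))*40 = 22 + ((1/7)*6*3*(45 + 14*(1 - 36)**2))*40 = 22 + ((1/7)*6*3*(45 + 14*(-35)**2))*40 = 22 + ((1/7)*6*3*(45 + 14*1225))*40 = 22 + ((1/7)*6*3*(45 + 17150))*40 = 22 + ((1/7)*6*3*17195)*40 = 22 + (309510/7)*40 = 22 + 12380400/7 = 12380554/7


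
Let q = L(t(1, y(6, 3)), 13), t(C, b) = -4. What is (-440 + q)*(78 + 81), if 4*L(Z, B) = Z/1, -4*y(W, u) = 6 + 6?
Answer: -70119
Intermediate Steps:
y(W, u) = -3 (y(W, u) = -(6 + 6)/4 = -¼*12 = -3)
L(Z, B) = Z/4 (L(Z, B) = (Z/1)/4 = (Z*1)/4 = Z/4)
q = -1 (q = (¼)*(-4) = -1)
(-440 + q)*(78 + 81) = (-440 - 1)*(78 + 81) = -441*159 = -70119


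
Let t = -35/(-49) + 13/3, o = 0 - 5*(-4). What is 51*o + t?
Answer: 21526/21 ≈ 1025.0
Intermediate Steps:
o = 20 (o = 0 + 20 = 20)
t = 106/21 (t = -35*(-1/49) + 13*(⅓) = 5/7 + 13/3 = 106/21 ≈ 5.0476)
51*o + t = 51*20 + 106/21 = 1020 + 106/21 = 21526/21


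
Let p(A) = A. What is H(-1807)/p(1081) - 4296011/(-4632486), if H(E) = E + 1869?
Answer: 4931202023/5007717366 ≈ 0.98472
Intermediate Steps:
H(E) = 1869 + E
H(-1807)/p(1081) - 4296011/(-4632486) = (1869 - 1807)/1081 - 4296011/(-4632486) = 62*(1/1081) - 4296011*(-1/4632486) = 62/1081 + 4296011/4632486 = 4931202023/5007717366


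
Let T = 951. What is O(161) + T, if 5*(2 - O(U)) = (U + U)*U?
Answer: -47077/5 ≈ -9415.4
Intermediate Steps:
O(U) = 2 - 2*U²/5 (O(U) = 2 - (U + U)*U/5 = 2 - 2*U*U/5 = 2 - 2*U²/5)
O(161) + T = (2 - ⅖*161²) + 951 = (2 - ⅖*25921) + 951 = (2 - 51842/5) + 951 = -51832/5 + 951 = -47077/5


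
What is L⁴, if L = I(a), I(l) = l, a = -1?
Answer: 1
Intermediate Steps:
L = -1
L⁴ = (-1)⁴ = 1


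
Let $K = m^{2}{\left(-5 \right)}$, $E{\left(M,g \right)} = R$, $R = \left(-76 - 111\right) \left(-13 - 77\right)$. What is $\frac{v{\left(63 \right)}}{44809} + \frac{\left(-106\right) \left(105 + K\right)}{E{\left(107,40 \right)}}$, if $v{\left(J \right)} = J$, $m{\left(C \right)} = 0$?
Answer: $- \frac{16588796}{25137849} \approx -0.65991$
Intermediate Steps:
$R = 16830$ ($R = \left(-187\right) \left(-90\right) = 16830$)
$E{\left(M,g \right)} = 16830$
$K = 0$ ($K = 0^{2} = 0$)
$\frac{v{\left(63 \right)}}{44809} + \frac{\left(-106\right) \left(105 + K\right)}{E{\left(107,40 \right)}} = \frac{63}{44809} + \frac{\left(-106\right) \left(105 + 0\right)}{16830} = 63 \cdot \frac{1}{44809} + \left(-106\right) 105 \cdot \frac{1}{16830} = \frac{63}{44809} - \frac{371}{561} = - \frac{16588796}{25137849}$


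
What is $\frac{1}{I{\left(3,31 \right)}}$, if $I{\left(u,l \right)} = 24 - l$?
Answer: $- \frac{1}{7} \approx -0.14286$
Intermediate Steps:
$\frac{1}{I{\left(3,31 \right)}} = \frac{1}{24 - 31} = \frac{1}{-7} = - \frac{1}{7}$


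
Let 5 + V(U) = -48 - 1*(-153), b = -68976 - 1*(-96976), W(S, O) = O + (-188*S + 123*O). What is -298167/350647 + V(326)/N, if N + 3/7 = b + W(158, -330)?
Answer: -89209838857/104622896037 ≈ -0.85268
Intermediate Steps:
W(S, O) = -188*S + 124*O
b = 28000 (b = -68976 + 96976 = 28000)
V(U) = 100 (V(U) = -5 + (-48 - 1*(-153)) = -5 + (-48 + 153) = -5 + 105 = 100)
N = -298371/7 (N = -3/7 + (28000 + (-188*158 + 124*(-330))) = -3/7 + (28000 + (-29704 - 40920)) = -3/7 + (28000 - 70624) = -3/7 - 42624 = -298371/7 ≈ -42624.)
-298167/350647 + V(326)/N = -298167/350647 + 100/(-298371/7) = -298167*1/350647 + 100*(-7/298371) = -298167/350647 - 700/298371 = -89209838857/104622896037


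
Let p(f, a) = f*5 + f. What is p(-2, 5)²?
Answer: 144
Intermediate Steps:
p(f, a) = 6*f (p(f, a) = 5*f + f = 6*f)
p(-2, 5)² = (6*(-2))² = (-12)² = 144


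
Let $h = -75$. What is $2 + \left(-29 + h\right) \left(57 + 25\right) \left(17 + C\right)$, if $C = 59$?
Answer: $-648126$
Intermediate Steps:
$2 + \left(-29 + h\right) \left(57 + 25\right) \left(17 + C\right) = 2 + \left(-29 - 75\right) \left(57 + 25\right) \left(17 + 59\right) = 2 + \left(-104\right) 82 \cdot 76 = 2 - 648128 = -648126$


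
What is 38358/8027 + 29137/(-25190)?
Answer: 732355321/202200130 ≈ 3.6219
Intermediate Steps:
38358/8027 + 29137/(-25190) = 38358*(1/8027) + 29137*(-1/25190) = 38358/8027 - 29137/25190 = 732355321/202200130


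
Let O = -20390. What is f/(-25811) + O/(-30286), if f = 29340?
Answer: -181152475/390855973 ≈ -0.46348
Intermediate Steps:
f/(-25811) + O/(-30286) = 29340/(-25811) - 20390/(-30286) = 29340*(-1/25811) - 20390*(-1/30286) = -29340/25811 + 10195/15143 = -181152475/390855973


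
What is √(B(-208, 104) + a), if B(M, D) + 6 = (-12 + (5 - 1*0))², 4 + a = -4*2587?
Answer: 13*I*√61 ≈ 101.53*I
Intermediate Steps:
a = -10352 (a = -4 - 4*2587 = -4 - 10348 = -10352)
B(M, D) = 43 (B(M, D) = -6 + (-12 + (5 - 1*0))² = -6 + (-12 + (5 + 0))² = -6 + (-12 + 5)² = -6 + (-7)² = -6 + 49 = 43)
√(B(-208, 104) + a) = √(43 - 10352) = √(-10309) = 13*I*√61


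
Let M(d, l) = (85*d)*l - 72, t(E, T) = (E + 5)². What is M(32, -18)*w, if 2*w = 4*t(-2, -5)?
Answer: -882576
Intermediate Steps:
t(E, T) = (5 + E)²
M(d, l) = -72 + 85*d*l (M(d, l) = 85*d*l - 72 = -72 + 85*d*l)
w = 18 (w = (4*(5 - 2)²)/2 = (4*3²)/2 = (4*9)/2 = (½)*36 = 18)
M(32, -18)*w = (-72 + 85*32*(-18))*18 = (-72 - 48960)*18 = -49032*18 = -882576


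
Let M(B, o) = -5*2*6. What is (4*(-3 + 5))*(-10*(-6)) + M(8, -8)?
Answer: 420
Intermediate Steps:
M(B, o) = -60 (M(B, o) = -10*6 = -60)
(4*(-3 + 5))*(-10*(-6)) + M(8, -8) = (4*(-3 + 5))*(-10*(-6)) - 60 = (4*2)*60 - 60 = 8*60 - 60 = 480 - 60 = 420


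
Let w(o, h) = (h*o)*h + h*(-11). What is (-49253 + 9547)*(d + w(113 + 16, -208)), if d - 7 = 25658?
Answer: -222711311354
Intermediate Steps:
d = 25665 (d = 7 + 25658 = 25665)
w(o, h) = -11*h + o*h**2 (w(o, h) = o*h**2 - 11*h = -11*h + o*h**2)
(-49253 + 9547)*(d + w(113 + 16, -208)) = (-49253 + 9547)*(25665 - 208*(-11 - 208*(113 + 16))) = -39706*(25665 - 208*(-11 - 208*129)) = -39706*(25665 - 208*(-11 - 26832)) = -39706*(25665 - 208*(-26843)) = -39706*(25665 + 5583344) = -39706*5609009 = -222711311354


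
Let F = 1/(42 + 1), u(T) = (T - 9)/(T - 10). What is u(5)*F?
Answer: 4/215 ≈ 0.018605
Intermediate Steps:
u(T) = (-9 + T)/(-10 + T)
F = 1/43 ≈ 0.023256
u(5)*F = ((-9 + 5)/(-10 + 5))*(1/43) = (-4/(-5))*(1/43) = -⅕*(-4)*(1/43) = (⅘)*(1/43) = 4/215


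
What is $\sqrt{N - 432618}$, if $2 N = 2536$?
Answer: $5 i \sqrt{17254} \approx 656.77 i$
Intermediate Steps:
$N = 1268$ ($N = \frac{1}{2} \cdot 2536 = 1268$)
$\sqrt{N - 432618} = \sqrt{1268 - 432618} = \sqrt{-431350} = 5 i \sqrt{17254}$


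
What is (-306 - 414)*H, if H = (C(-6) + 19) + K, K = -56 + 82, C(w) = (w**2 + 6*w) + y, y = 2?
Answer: -33840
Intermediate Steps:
C(w) = 2 + w**2 + 6*w (C(w) = (w**2 + 6*w) + 2 = 2 + w**2 + 6*w)
K = 26
H = 47 (H = ((2 + (-6)**2 + 6*(-6)) + 19) + 26 = ((2 + 36 - 36) + 19) + 26 = (2 + 19) + 26 = 21 + 26 = 47)
(-306 - 414)*H = (-306 - 414)*47 = -720*47 = -33840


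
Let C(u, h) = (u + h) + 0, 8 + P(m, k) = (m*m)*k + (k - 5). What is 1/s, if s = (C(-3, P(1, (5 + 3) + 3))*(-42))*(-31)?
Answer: 1/7812 ≈ 0.00012801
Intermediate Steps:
P(m, k) = -13 + k + k*m² (P(m, k) = -8 + ((m*m)*k + (k - 5)) = -8 + (m²*k + (-5 + k)) = -8 + (k*m² + (-5 + k)) = -8 + (-5 + k + k*m²) = -13 + k + k*m²)
C(u, h) = h + u (C(u, h) = (h + u) + 0 = h + u)
s = 7812 (s = (((-13 + ((5 + 3) + 3) + ((5 + 3) + 3)*1²) - 3)*(-42))*(-31) = (((-13 + (8 + 3) + (8 + 3)*1) - 3)*(-42))*(-31) = (((-13 + 11 + 11*1) - 3)*(-42))*(-31) = (((-13 + 11 + 11) - 3)*(-42))*(-31) = ((9 - 3)*(-42))*(-31) = (6*(-42))*(-31) = -252*(-31) = 7812)
1/s = 1/7812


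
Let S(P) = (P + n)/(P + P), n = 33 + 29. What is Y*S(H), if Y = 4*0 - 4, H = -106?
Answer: -44/53 ≈ -0.83019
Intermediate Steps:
n = 62
S(P) = (62 + P)/(2*P) (S(P) = (P + 62)/(P + P) = (62 + P)/((2*P)) = (62 + P)*(1/(2*P)) = (62 + P)/(2*P))
Y = -4 (Y = 0 - 4 = -4)
Y*S(H) = -2*(62 - 106)/(-106) = -2*(-1)*(-44)/106 = -4*11/53 = -44/53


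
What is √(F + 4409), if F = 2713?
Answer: √7122 ≈ 84.392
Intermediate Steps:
√(F + 4409) = √(2713 + 4409) = √7122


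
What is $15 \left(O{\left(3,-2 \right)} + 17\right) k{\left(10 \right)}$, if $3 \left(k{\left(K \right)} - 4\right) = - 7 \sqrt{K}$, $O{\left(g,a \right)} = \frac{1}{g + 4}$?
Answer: $\frac{7200}{7} - 600 \sqrt{10} \approx -868.79$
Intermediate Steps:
$O{\left(g,a \right)} = \frac{1}{4 + g}$
$k{\left(K \right)} = 4 - \frac{7 \sqrt{K}}{3}$ ($k{\left(K \right)} = 4 + \frac{\left(-7\right) \sqrt{K}}{3} = 4 - \frac{7 \sqrt{K}}{3}$)
$15 \left(O{\left(3,-2 \right)} + 17\right) k{\left(10 \right)} = 15 \left(\frac{1}{4 + 3} + 17\right) \left(4 - \frac{7 \sqrt{10}}{3}\right) = 15 \left(\frac{1}{7} + 17\right) \left(4 - \frac{7 \sqrt{10}}{3}\right) = 15 \cdot \frac{120}{7} \left(4 - \frac{7 \sqrt{10}}{3}\right) = \frac{1800 \left(4 - \frac{7 \sqrt{10}}{3}\right)}{7} = \frac{7200}{7} - 600 \sqrt{10}$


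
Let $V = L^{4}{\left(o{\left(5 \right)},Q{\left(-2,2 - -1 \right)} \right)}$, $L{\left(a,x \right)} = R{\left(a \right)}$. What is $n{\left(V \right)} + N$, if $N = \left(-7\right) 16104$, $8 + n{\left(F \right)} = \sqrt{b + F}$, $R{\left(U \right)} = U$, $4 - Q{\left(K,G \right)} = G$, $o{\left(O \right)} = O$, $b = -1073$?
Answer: $-112736 + 8 i \sqrt{7} \approx -1.1274 \cdot 10^{5} + 21.166 i$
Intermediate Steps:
$Q{\left(K,G \right)} = 4 - G$
$L{\left(a,x \right)} = a$
$V = 625$ ($V = 5^{4} = 625$)
$n{\left(F \right)} = -8 + \sqrt{-1073 + F}$
$N = -112728$
$n{\left(V \right)} + N = \left(-8 + \sqrt{-1073 + 625}\right) - 112728 = \left(-8 + \sqrt{-448}\right) - 112728 = \left(-8 + 8 i \sqrt{7}\right) - 112728 = -112736 + 8 i \sqrt{7}$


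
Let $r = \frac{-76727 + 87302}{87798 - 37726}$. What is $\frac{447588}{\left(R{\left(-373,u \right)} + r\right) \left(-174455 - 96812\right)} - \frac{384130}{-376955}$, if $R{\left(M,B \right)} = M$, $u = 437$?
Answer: $\frac{390701623606819678}{381745800106803557} \approx 1.0235$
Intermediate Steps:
$r = \frac{10575}{50072} \approx 0.2112$
$\frac{447588}{\left(R{\left(-373,u \right)} + r\right) \left(-174455 - 96812\right)} - \frac{384130}{-376955} = \frac{447588}{\left(-373 + \frac{10575}{50072}\right) \left(-174455 - 96812\right)} - \frac{384130}{-376955} = \frac{447588}{\left(- \frac{18666281}{50072}\right) \left(-271267\right)} - - \frac{76826}{75391} = \frac{447588}{\frac{5063546048027}{50072}} + \frac{76826}{75391} = 447588 \cdot \frac{50072}{5063546048027} + \frac{76826}{75391} = \frac{22411626336}{5063546048027} + \frac{76826}{75391} = \frac{390701623606819678}{381745800106803557}$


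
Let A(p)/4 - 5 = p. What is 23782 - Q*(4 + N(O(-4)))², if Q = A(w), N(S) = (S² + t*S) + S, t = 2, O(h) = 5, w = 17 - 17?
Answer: -14938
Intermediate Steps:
w = 0
A(p) = 20 + 4*p
N(S) = S² + 3*S (N(S) = (S² + 2*S) + S = S² + 3*S)
Q = 20 (Q = 20 + 4*0 = 20 + 0 = 20)
23782 - Q*(4 + N(O(-4)))² = 23782 - 20*(4 + 5*(3 + 5))² = 23782 - 20*(4 + 5*8)² = 23782 - 20*(4 + 40)² = 23782 - 20*44² = 23782 - 20*1936 = 23782 - 1*38720 = 23782 - 38720 = -14938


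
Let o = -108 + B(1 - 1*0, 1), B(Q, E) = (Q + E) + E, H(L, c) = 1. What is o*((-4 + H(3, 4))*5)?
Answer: 1575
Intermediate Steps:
B(Q, E) = Q + 2*E (B(Q, E) = (E + Q) + E = Q + 2*E)
o = -105 (o = -108 + ((1 - 1*0) + 2*1) = -108 + ((1 + 0) + 2) = -108 + (1 + 2) = -108 + 3 = -105)
o*((-4 + H(3, 4))*5) = -105*(-4 + 1)*5 = -(-315)*5 = -105*(-15) = 1575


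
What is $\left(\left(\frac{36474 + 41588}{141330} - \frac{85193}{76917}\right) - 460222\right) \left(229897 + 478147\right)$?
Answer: $- \frac{196794219324411748848}{603926645} \approx -3.2586 \cdot 10^{11}$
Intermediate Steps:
$\left(\left(\frac{36474 + 41588}{141330} - \frac{85193}{76917}\right) - 460222\right) \left(229897 + 478147\right) = \left(\left(78062 \cdot \frac{1}{141330} - \frac{85193}{76917}\right) - 460222\right) 708044 = \left(\left(\frac{39031}{70665} - \frac{85193}{76917}\right) - 460222\right) 708044 = \left(- \frac{335335102}{603926645} - 460222\right) 708044 = \left(- \frac{277940663750292}{603926645}\right) 708044 = - \frac{196794219324411748848}{603926645}$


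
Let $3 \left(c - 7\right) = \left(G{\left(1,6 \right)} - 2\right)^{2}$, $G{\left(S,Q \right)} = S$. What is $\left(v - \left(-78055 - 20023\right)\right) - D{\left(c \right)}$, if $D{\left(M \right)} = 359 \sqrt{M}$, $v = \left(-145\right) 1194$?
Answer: $-75052 - \frac{359 \sqrt{66}}{3} \approx -76024.0$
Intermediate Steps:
$v = -173130$
$c = \frac{22}{3}$ ($c = 7 + \frac{\left(1 - 2\right)^{2}}{3} = 7 + \frac{\left(-1\right)^{2}}{3} = 7 + \frac{1}{3} \cdot 1 = 7 + \frac{1}{3} = \frac{22}{3} \approx 7.3333$)
$\left(v - \left(-78055 - 20023\right)\right) - D{\left(c \right)} = \left(-173130 - \left(-78055 - 20023\right)\right) - 359 \sqrt{\frac{22}{3}} = \left(-173130 - \left(-78055 - 20023\right)\right) - 359 \frac{\sqrt{66}}{3} = \left(-173130 - -98078\right) - \frac{359 \sqrt{66}}{3} = \left(-173130 + 98078\right) - \frac{359 \sqrt{66}}{3} = -75052 - \frac{359 \sqrt{66}}{3}$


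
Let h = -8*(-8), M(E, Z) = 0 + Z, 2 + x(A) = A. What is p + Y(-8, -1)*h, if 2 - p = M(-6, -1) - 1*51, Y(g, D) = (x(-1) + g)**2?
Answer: 7798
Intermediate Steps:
x(A) = -2 + A
M(E, Z) = Z
Y(g, D) = (-3 + g)**2 (Y(g, D) = ((-2 - 1) + g)**2 = (-3 + g)**2)
h = 64
p = 54 (p = 2 - (-1 - 1*51) = 2 - (-1 - 51) = 2 - 1*(-52) = 2 + 52 = 54)
p + Y(-8, -1)*h = 54 + (-3 - 8)**2*64 = 54 + (-11)**2*64 = 54 + 121*64 = 54 + 7744 = 7798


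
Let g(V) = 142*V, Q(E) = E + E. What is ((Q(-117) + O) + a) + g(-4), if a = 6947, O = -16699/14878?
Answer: 91408611/14878 ≈ 6143.9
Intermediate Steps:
Q(E) = 2*E
O = -16699/14878 (O = -16699*1/14878 = -16699/14878 ≈ -1.1224)
((Q(-117) + O) + a) + g(-4) = ((2*(-117) - 16699/14878) + 6947) + 142*(-4) = ((-234 - 16699/14878) + 6947) - 568 = (-3498151/14878 + 6947) - 568 = 99859315/14878 - 568 = 91408611/14878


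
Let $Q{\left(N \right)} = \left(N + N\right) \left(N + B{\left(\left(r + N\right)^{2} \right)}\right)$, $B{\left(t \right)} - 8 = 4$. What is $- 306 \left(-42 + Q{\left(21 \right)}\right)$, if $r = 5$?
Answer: $-411264$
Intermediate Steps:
$B{\left(t \right)} = 12$ ($B{\left(t \right)} = 8 + 4 = 12$)
$Q{\left(N \right)} = 2 N \left(12 + N\right)$ ($Q{\left(N \right)} = \left(N + N\right) \left(N + 12\right) = 2 N \left(12 + N\right)$)
$- 306 \left(-42 + Q{\left(21 \right)}\right) = - 306 \left(-42 + 2 \cdot 21 \left(12 + 21\right)\right) = - 306 \left(-42 + 2 \cdot 21 \cdot 33\right) = - 306 \left(-42 + 1386\right) = \left(-306\right) 1344 = -411264$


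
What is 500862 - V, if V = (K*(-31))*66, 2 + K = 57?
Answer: 613392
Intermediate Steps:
K = 55 (K = -2 + 57 = 55)
V = -112530 (V = (55*(-31))*66 = -1705*66 = -112530)
500862 - V = 500862 - 1*(-112530) = 500862 + 112530 = 613392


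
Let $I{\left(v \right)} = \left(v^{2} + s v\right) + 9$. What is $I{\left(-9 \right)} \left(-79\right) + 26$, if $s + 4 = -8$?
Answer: $-15616$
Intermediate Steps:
$s = -12$ ($s = -4 - 8 = -12$)
$I{\left(v \right)} = 9 + v^{2} - 12 v$ ($I{\left(v \right)} = \left(v^{2} - 12 v\right) + 9 = 9 + v^{2} - 12 v$)
$I{\left(-9 \right)} \left(-79\right) + 26 = \left(9 + \left(-9\right)^{2} - -108\right) \left(-79\right) + 26 = \left(9 + 81 + 108\right) \left(-79\right) + 26 = 198 \left(-79\right) + 26 = -15642 + 26 = -15616$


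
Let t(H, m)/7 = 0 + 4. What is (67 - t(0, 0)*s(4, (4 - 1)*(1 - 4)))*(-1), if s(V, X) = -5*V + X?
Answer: -879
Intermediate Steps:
t(H, m) = 28 (t(H, m) = 7*(0 + 4) = 7*4 = 28)
s(V, X) = X - 5*V
(67 - t(0, 0)*s(4, (4 - 1)*(1 - 4)))*(-1) = (67 - 28*((4 - 1)*(1 - 4) - 5*4))*(-1) = (67 - 28*(3*(-3) - 20))*(-1) = (67 - 28*(-9 - 20))*(-1) = (67 - 28*(-29))*(-1) = (67 - 1*(-812))*(-1) = (67 + 812)*(-1) = 879*(-1) = -879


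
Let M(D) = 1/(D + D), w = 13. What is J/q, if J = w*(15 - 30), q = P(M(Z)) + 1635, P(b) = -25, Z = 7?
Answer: -39/322 ≈ -0.12112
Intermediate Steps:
M(D) = 1/(2*D)
q = 1610 (q = -25 + 1635 = 1610)
J = -195 (J = 13*(15 - 30) = 13*(-15) = -195)
J/q = -195/1610 = -195*1/1610 = -39/322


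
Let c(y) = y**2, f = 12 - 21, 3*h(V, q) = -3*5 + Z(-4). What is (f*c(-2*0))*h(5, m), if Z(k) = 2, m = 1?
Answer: 0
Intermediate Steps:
h(V, q) = -13/3 (h(V, q) = (-3*5 + 2)/3 = (-15 + 2)/3 = (1/3)*(-13) = -13/3)
f = -9
(f*c(-2*0))*h(5, m) = -9*(-2*0)**2*(-13/3) = -9*0**2*(-13/3) = -9*0*(-13/3) = 0*(-13/3) = 0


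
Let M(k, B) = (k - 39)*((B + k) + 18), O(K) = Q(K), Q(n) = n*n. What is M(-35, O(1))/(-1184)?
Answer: -1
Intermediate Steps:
Q(n) = n²
O(K) = K²
M(k, B) = (-39 + k)*(18 + B + k)
M(-35, O(1))/(-1184) = (-702 + (-35)² - 39*1² - 21*(-35) + 1²*(-35))/(-1184) = (-702 + 1225 - 39*1 + 735 + 1*(-35))*(-1/1184) = (-702 + 1225 - 39 + 735 - 35)*(-1/1184) = 1184*(-1/1184) = -1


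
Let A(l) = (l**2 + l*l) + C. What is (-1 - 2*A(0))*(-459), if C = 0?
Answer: 459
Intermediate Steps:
A(l) = 2*l**2 (A(l) = (l**2 + l*l) + 0 = (l**2 + l**2) + 0 = 2*l**2 + 0 = 2*l**2)
(-1 - 2*A(0))*(-459) = (-1 - 4*0**2)*(-459) = (-1 - 4*0)*(-459) = (-1 - 2*0)*(-459) = (-1 + 0)*(-459) = -1*(-459) = 459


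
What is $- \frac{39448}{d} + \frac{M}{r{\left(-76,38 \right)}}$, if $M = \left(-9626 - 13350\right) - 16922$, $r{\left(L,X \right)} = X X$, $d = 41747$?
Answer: $- \frac{861292359}{30141334} \approx -28.575$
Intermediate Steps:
$r{\left(L,X \right)} = X^{2}$
$M = -39898$ ($M = -22976 - 16922 = -39898$)
$- \frac{39448}{d} + \frac{M}{r{\left(-76,38 \right)}} = - \frac{39448}{41747} - \frac{39898}{38^{2}} = \left(-39448\right) \frac{1}{41747} - \frac{39898}{1444} = - \frac{39448}{41747} - \frac{19949}{722} = - \frac{861292359}{30141334}$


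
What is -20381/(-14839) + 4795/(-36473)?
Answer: 672203208/541222847 ≈ 1.2420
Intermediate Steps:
-20381/(-14839) + 4795/(-36473) = -20381*(-1/14839) + 4795*(-1/36473) = 20381/14839 - 4795/36473 = 672203208/541222847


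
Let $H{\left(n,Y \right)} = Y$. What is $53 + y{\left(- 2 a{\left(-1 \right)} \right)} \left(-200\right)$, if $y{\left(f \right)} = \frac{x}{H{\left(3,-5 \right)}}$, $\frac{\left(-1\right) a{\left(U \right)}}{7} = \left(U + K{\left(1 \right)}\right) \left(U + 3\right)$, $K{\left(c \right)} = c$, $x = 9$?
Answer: $413$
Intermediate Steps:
$a{\left(U \right)} = - 7 \left(1 + U\right) \left(3 + U\right)$ ($a{\left(U \right)} = - 7 \left(U + 1\right) \left(U + 3\right) = - 7 \left(1 + U\right) \left(3 + U\right)$)
$y{\left(f \right)} = - \frac{9}{5}$ ($y{\left(f \right)} = \frac{9}{-5} = 9 \left(- \frac{1}{5}\right) = - \frac{9}{5}$)
$53 + y{\left(- 2 a{\left(-1 \right)} \right)} \left(-200\right) = 53 - -360 = 53 + 360 = 413$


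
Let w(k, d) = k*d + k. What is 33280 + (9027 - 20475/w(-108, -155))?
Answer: 11168723/264 ≈ 42306.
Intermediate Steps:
w(k, d) = k + d*k (w(k, d) = d*k + k = k + d*k)
33280 + (9027 - 20475/w(-108, -155)) = 33280 + (9027 - 20475*(-1/(108*(1 - 155)))) = 33280 + (9027 - 20475/((-108*(-154)))) = 33280 + (9027 - 20475/16632) = 33280 + (9027 - 20475*1/16632) = 33280 + (9027 - 325/264) = 33280 + 2382803/264 = 11168723/264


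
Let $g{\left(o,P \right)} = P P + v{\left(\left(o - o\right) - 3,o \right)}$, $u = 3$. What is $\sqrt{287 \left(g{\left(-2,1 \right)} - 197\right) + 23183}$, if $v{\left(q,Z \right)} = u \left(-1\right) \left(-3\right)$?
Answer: $i \sqrt{30486} \approx 174.6 i$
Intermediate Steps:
$v{\left(q,Z \right)} = 9$ ($v{\left(q,Z \right)} = 3 \left(-1\right) \left(-3\right) = \left(-3\right) \left(-3\right) = 9$)
$g{\left(o,P \right)} = 9 + P^{2}$ ($g{\left(o,P \right)} = P P + 9 = P^{2} + 9 = 9 + P^{2}$)
$\sqrt{287 \left(g{\left(-2,1 \right)} - 197\right) + 23183} = \sqrt{287 \left(\left(9 + 1^{2}\right) - 197\right) + 23183} = \sqrt{287 \left(\left(9 + 1\right) - 197\right) + 23183} = \sqrt{287 \left(10 - 197\right) + 23183} = \sqrt{287 \left(-187\right) + 23183} = \sqrt{-53669 + 23183} = \sqrt{-30486} = i \sqrt{30486}$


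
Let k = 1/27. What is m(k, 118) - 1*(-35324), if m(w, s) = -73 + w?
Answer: 951778/27 ≈ 35251.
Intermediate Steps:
k = 1/27 ≈ 0.037037
m(k, 118) - 1*(-35324) = (-73 + 1/27) - 1*(-35324) = -1970/27 + 35324 = 951778/27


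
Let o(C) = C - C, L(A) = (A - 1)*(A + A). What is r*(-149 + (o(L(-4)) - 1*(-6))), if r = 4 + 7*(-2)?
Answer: 1430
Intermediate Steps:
L(A) = 2*A*(-1 + A) (L(A) = (-1 + A)*(2*A) = 2*A*(-1 + A))
r = -10 (r = 4 - 14 = -10)
o(C) = 0
r*(-149 + (o(L(-4)) - 1*(-6))) = -10*(-149 + (0 - 1*(-6))) = -10*(-149 + (0 + 6)) = -10*(-149 + 6) = -10*(-143) = 1430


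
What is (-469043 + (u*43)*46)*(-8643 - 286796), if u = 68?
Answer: 98835867621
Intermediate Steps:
(-469043 + (u*43)*46)*(-8643 - 286796) = (-469043 + (68*43)*46)*(-8643 - 286796) = (-469043 + 2924*46)*(-295439) = (-469043 + 134504)*(-295439) = -334539*(-295439) = 98835867621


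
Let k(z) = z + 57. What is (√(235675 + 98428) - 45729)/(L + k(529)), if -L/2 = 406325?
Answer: 15243/270688 - √334103/812064 ≈ 0.055600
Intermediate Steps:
k(z) = 57 + z
L = -812650 (L = -2*406325 = -812650)
(√(235675 + 98428) - 45729)/(L + k(529)) = (√(235675 + 98428) - 45729)/(-812650 + (57 + 529)) = (√334103 - 45729)/(-812650 + 586) = (-45729 + √334103)/(-812064) = (-45729 + √334103)*(-1/812064) = 15243/270688 - √334103/812064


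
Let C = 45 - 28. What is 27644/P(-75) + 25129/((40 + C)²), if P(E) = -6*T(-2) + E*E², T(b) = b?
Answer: 3503726657/456877629 ≈ 7.6689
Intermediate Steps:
C = 17
P(E) = 12 + E³ (P(E) = -6*(-2) + E*E² = 12 + E³)
27644/P(-75) + 25129/((40 + C)²) = 27644/(12 + (-75)³) + 25129/((40 + 17)²) = 27644/(12 - 421875) + 25129/(57²) = 27644/(-421863) + 25129/3249 = 27644*(-1/421863) + 25129*(1/3249) = -27644/421863 + 25129/3249 = 3503726657/456877629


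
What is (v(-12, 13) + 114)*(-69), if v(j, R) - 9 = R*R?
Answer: -20148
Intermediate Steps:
v(j, R) = 9 + R² (v(j, R) = 9 + R*R = 9 + R²)
(v(-12, 13) + 114)*(-69) = ((9 + 13²) + 114)*(-69) = ((9 + 169) + 114)*(-69) = (178 + 114)*(-69) = 292*(-69) = -20148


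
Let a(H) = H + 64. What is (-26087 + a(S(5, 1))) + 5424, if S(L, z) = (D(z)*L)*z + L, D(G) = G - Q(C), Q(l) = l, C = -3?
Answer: -20574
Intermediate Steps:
D(G) = 3 + G (D(G) = G - 1*(-3) = G + 3 = 3 + G)
S(L, z) = L + L*z*(3 + z) (S(L, z) = ((3 + z)*L)*z + L = (L*(3 + z))*z + L = L*z*(3 + z) + L = L + L*z*(3 + z))
a(H) = 64 + H
(-26087 + a(S(5, 1))) + 5424 = (-26087 + (64 + 5*(1 + 1*(3 + 1)))) + 5424 = (-26087 + (64 + 5*(1 + 1*4))) + 5424 = (-26087 + (64 + 5*(1 + 4))) + 5424 = (-26087 + (64 + 5*5)) + 5424 = (-26087 + (64 + 25)) + 5424 = (-26087 + 89) + 5424 = -25998 + 5424 = -20574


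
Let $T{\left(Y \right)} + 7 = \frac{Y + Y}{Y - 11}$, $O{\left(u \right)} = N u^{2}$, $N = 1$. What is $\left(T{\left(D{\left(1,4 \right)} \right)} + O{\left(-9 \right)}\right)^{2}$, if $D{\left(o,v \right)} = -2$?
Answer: $\frac{933156}{169} \approx 5521.6$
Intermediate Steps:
$O{\left(u \right)} = u^{2}$ ($O{\left(u \right)} = 1 u^{2} = u^{2}$)
$T{\left(Y \right)} = -7 + \frac{2 Y}{-11 + Y}$ ($T{\left(Y \right)} = -7 + \frac{Y + Y}{Y - 11} = -7 + \frac{2 Y}{-11 + Y}$)
$\left(T{\left(D{\left(1,4 \right)} \right)} + O{\left(-9 \right)}\right)^{2} = \left(\frac{77 - -10}{-11 - 2} + \left(-9\right)^{2}\right)^{2} = \left(\frac{77 + 10}{-13} + 81\right)^{2} = \left(\left(- \frac{1}{13}\right) 87 + 81\right)^{2} = \left(- \frac{87}{13} + 81\right)^{2} = \left(\frac{966}{13}\right)^{2} = \frac{933156}{169}$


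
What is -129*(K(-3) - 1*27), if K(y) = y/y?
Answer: 3354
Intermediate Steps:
K(y) = 1
-129*(K(-3) - 1*27) = -129*(1 - 1*27) = -129*(1 - 27) = -129*(-26) = 3354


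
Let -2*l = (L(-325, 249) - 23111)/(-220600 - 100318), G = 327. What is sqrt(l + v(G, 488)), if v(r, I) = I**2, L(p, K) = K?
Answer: sqrt(24526056984130598)/320918 ≈ 488.00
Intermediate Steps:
l = -11431/320918 (l = -(249 - 23111)/(2*(-220600 - 100318)) = -(-11431)/(-320918) = -(-11431)*(-1)/320918 = -1/2*11431/160459 = -11431/320918 ≈ -0.035620)
sqrt(l + v(G, 488)) = sqrt(-11431/320918 + 488**2) = sqrt(-11431/320918 + 238144) = sqrt(76424684761/320918) = sqrt(24526056984130598)/320918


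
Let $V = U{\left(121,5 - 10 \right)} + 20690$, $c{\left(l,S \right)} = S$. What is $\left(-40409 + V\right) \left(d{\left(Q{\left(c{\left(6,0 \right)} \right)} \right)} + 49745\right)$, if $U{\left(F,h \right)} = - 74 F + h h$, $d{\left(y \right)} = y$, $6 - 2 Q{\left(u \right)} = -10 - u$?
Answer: $-1425323944$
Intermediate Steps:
$Q{\left(u \right)} = 8 + \frac{u}{2}$ ($Q{\left(u \right)} = 3 - \frac{-10 - u}{2} = 3 + \left(5 + \frac{u}{2}\right) = 8 + \frac{u}{2}$)
$U{\left(F,h \right)} = h^{2} - 74 F$ ($U{\left(F,h \right)} = - 74 F + h^{2} = h^{2} - 74 F$)
$V = 11761$ ($V = \left(\left(5 - 10\right)^{2} - 8954\right) + 20690 = \left(\left(-5\right)^{2} - 8954\right) + 20690 = \left(25 - 8954\right) + 20690 = -8929 + 20690 = 11761$)
$\left(-40409 + V\right) \left(d{\left(Q{\left(c{\left(6,0 \right)} \right)} \right)} + 49745\right) = \left(-40409 + 11761\right) \left(\left(8 + \frac{1}{2} \cdot 0\right) + 49745\right) = - 28648 \left(\left(8 + 0\right) + 49745\right) = - 28648 \left(8 + 49745\right) = \left(-28648\right) 49753 = -1425323944$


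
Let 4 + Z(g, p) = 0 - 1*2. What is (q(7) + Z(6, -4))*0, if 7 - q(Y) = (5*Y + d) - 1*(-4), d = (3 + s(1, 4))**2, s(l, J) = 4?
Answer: 0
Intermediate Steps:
d = 49 (d = (3 + 4)**2 = 7**2 = 49)
Z(g, p) = -6 (Z(g, p) = -4 + (0 - 1*2) = -4 + (0 - 2) = -4 - 2 = -6)
q(Y) = -46 - 5*Y (q(Y) = 7 - ((5*Y + 49) - 1*(-4)) = 7 - ((49 + 5*Y) + 4) = 7 - (53 + 5*Y) = 7 + (-53 - 5*Y) = -46 - 5*Y)
(q(7) + Z(6, -4))*0 = ((-46 - 5*7) - 6)*0 = ((-46 - 35) - 6)*0 = (-81 - 6)*0 = -87*0 = 0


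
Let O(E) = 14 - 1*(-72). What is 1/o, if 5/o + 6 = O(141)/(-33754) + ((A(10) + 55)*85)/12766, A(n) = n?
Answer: -18461757/16573214 ≈ -1.1140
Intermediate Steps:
O(E) = 86 (O(E) = 14 + 72 = 86)
o = -16573214/18461757 (o = 5/(-6 + (86/(-33754) + ((10 + 55)*85)/12766)) = 5/(-6 + (86*(-1/33754) + (65*85)*(1/12766))) = 5/(-6 + (-43/16877 + 5525*(1/12766))) = 5/(-6 + (-43/16877 + 425/982)) = 5/(-6 + 7130499/16573214) = 5/(-92308785/16573214) = 5*(-16573214/92308785) = -16573214/18461757 ≈ -0.89771)
1/o = 1/(-16573214/18461757) = -18461757/16573214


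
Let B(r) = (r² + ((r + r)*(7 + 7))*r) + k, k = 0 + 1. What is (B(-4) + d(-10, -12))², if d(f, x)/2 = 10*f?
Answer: 70225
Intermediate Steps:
d(f, x) = 20*f (d(f, x) = 2*(10*f) = 20*f)
k = 1
B(r) = 1 + 29*r² (B(r) = (r² + ((r + r)*(7 + 7))*r) + 1 = (r² + ((2*r)*14)*r) + 1 = (r² + (28*r)*r) + 1 = (r² + 28*r²) + 1 = 29*r² + 1 = 1 + 29*r²)
(B(-4) + d(-10, -12))² = ((1 + 29*(-4)²) + 20*(-10))² = ((1 + 29*16) - 200)² = ((1 + 464) - 200)² = (465 - 200)² = 265² = 70225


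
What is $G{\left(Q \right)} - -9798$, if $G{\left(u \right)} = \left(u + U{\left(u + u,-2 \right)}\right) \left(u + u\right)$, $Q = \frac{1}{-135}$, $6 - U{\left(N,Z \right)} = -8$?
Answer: $\frac{178564772}{18225} \approx 9797.8$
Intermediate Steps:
$U{\left(N,Z \right)} = 14$ ($U{\left(N,Z \right)} = 6 - -8 = 6 + 8 = 14$)
$Q = - \frac{1}{135} \approx -0.0074074$
$G{\left(u \right)} = 2 u \left(14 + u\right)$ ($G{\left(u \right)} = \left(u + 14\right) \left(u + u\right) = \left(14 + u\right) 2 u = 2 u \left(14 + u\right)$)
$G{\left(Q \right)} - -9798 = 2 \left(- \frac{1}{135}\right) \left(14 - \frac{1}{135}\right) - -9798 = 2 \left(- \frac{1}{135}\right) \frac{1889}{135} + 9798 = - \frac{3778}{18225} + 9798 = \frac{178564772}{18225}$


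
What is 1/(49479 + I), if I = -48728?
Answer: 1/751 ≈ 0.0013316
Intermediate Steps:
1/(49479 + I) = 1/(49479 - 48728) = 1/751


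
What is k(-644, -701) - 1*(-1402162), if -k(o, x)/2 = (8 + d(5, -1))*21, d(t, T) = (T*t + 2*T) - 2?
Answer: 1402204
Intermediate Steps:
d(t, T) = -2 + 2*T + T*t (d(t, T) = (2*T + T*t) - 2 = -2 + 2*T + T*t)
k(o, x) = 42 (k(o, x) = -2*(8 + (-2 + 2*(-1) - 1*5))*21 = -2*(8 + (-2 - 2 - 5))*21 = -2*(8 - 9)*21 = -(-2)*21 = -2*(-21) = 42)
k(-644, -701) - 1*(-1402162) = 42 - 1*(-1402162) = 42 + 1402162 = 1402204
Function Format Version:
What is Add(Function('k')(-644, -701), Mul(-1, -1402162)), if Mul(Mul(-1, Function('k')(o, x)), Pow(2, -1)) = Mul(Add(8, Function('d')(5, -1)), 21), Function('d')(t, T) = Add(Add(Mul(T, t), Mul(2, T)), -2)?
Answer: 1402204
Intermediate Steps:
Function('d')(t, T) = Add(-2, Mul(2, T), Mul(T, t)) (Function('d')(t, T) = Add(Add(Mul(2, T), Mul(T, t)), -2) = Add(-2, Mul(2, T), Mul(T, t)))
Function('k')(o, x) = 42 (Function('k')(o, x) = Mul(-2, Mul(Add(8, Add(-2, Mul(2, -1), Mul(-1, 5))), 21)) = Mul(-2, Mul(Add(8, Add(-2, -2, -5)), 21)) = Mul(-2, Mul(Add(8, -9), 21)) = Mul(-2, Mul(-1, 21)) = Mul(-2, -21) = 42)
Add(Function('k')(-644, -701), Mul(-1, -1402162)) = Add(42, Mul(-1, -1402162)) = Add(42, 1402162) = 1402204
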